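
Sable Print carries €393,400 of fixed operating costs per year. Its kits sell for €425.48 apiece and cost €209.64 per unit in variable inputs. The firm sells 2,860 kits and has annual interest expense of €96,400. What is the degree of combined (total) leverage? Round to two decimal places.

Contribution at this volume is 2,860 × €215.84 = €617,302.40.
Operating income = contribution − fixed costs = €617,302.40 − €393,400 = €223,902.40. Interest = €96,400.00, so EBIT − I = €127,502.40.
Degree of total leverage = total CM / (EBIT − interest) = €617,302.40 / €127,502.40 = 4.8415.

4.84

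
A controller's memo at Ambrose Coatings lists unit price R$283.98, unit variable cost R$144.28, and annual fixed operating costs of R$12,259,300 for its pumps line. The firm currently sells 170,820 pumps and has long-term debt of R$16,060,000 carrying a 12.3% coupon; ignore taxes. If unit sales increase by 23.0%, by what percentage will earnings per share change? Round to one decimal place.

+57.0%

Contribution at this volume is 170,820 × R$139.70 = R$23,863,554.00.
Operating income = contribution − fixed costs = R$23,863,554.00 − R$12,259,300 = R$11,604,254.00.
After interest of R$1,975,380.00, pre-tax earnings = R$9,628,874.00.
DCL = total CM / (EBIT − I) = R$23,863,554.00 / R$9,628,874.00 = 2.4783.
%ΔEPS = DCL × %ΔSales = 2.4783 × +23.0% = +57.0%.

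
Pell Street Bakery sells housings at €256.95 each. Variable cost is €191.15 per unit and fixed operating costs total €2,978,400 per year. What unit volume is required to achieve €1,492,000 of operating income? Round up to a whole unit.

Unit CM = price − variable cost = €256.95 − €191.15 = €65.80.
Required volume = (fixed costs + target profit) ÷ CM = (€2,978,400 + €1,492,000) ÷ €65.80 = 67,939.21, so 67,940 housings.

67,940 housings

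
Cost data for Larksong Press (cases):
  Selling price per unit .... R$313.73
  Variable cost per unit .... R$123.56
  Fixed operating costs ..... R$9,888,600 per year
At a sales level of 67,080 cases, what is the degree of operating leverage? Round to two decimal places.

4.45

Contribution at this volume is 67,080 × R$190.17 = R$12,756,603.60.
Operating income = contribution − fixed costs = R$12,756,603.60 − R$9,888,600 = R$2,868,003.60.
Degree of operating leverage = R$12,756,603.60 / R$2,868,003.60 = 4.4479.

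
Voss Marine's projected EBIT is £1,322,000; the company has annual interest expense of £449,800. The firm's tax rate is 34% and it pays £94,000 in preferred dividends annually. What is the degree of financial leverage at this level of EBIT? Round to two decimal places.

1.81

Annual interest charges come to £449,800.00.
Pre-tax preferred-dividend burden = £94,000 ÷ (1 − 0.34) = £142,424.24.
DFL = EBIT ÷ [EBIT − I − D_p/(1−t)] = £1,322,000 ÷ [£1,322,000 − £449,800.00 − £142,424.24] = £1,322,000 ÷ £729,775.76 = 1.8115.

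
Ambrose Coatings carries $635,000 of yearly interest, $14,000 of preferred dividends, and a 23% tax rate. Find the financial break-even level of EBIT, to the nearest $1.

Grossing the preferred dividend up to pre-tax terms: $14,000 / (1 − 0.23) = $18,181.82.
Financial break-even EBIT = interest + D_p ÷ (1 − t) = $635,000 + $18,181.82 = $653,181.82.

$653,182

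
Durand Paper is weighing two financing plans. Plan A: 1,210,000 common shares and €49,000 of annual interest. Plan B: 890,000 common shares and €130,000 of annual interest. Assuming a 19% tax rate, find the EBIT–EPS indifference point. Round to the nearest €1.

At indifference, (EBIT − 49,000)(1 − t)/1,210,000 = (EBIT − 130,000)(1 − t)/890,000.
Cancelling (1 − t) and cross-multiplying: 890,000·(EBIT − 49,000) = 1,210,000·(EBIT − 130,000).
Solving, EBIT = (130,000·1,210,000 − 49,000·890,000) / (1,210,000 − 890,000) = 113,690,000,000 / 320,000 = 355,281.25.

€355,281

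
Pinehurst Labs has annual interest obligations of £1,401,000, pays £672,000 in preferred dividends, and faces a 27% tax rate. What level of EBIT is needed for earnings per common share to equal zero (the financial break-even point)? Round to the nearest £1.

Grossing the preferred dividend up to pre-tax terms: £672,000 / (1 − 0.27) = £920,547.95.
EPS = 0 when EBIT covers interest plus the pre-tax preferred burden: £1,401,000 + £920,547.95 = £2,321,547.95.

£2,321,548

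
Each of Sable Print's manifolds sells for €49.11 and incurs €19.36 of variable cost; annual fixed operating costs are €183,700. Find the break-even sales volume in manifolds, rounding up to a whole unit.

6,175 manifolds

Each unit contributes €49.11 − €19.36 = €29.75.
Units to break even: €183,700 ÷ €29.75 = 6,174.79, rounded up to 6,175.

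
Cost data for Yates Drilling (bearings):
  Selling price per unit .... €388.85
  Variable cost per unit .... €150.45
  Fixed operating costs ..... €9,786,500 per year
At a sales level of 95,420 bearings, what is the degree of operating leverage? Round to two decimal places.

1.76

Contribution at this volume is 95,420 × €238.40 = €22,748,128.00.
Operating income = contribution − fixed costs = €22,748,128.00 − €9,786,500 = €12,961,628.00.
DOL = contribution ÷ EBIT = €22,748,128.00 ÷ €12,961,628.00 = 1.7550.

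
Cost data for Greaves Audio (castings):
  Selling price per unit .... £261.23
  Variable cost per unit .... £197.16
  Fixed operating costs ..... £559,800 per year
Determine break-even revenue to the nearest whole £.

Contribution margin per unit = £261.23 − £197.16 = £64.07, a CM ratio of £64.07 ÷ £261.23 = 0.2453.
Break-even sales = FC ÷ CM ratio = £559,800 × £261.23 / £64.07 = £2,282,450.

£2,282,450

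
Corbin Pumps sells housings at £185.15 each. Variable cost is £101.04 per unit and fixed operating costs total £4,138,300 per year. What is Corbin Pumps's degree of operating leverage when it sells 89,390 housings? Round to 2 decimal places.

2.22

Contribution at this volume is 89,390 × £84.11 = £7,518,592.90.
Subtracting fixed costs: EBIT = £7,518,592.90 − £4,138,300 = £3,380,292.90.
So DOL = total CM / EBIT = £7,518,592.90 / £3,380,292.90 = 2.2242.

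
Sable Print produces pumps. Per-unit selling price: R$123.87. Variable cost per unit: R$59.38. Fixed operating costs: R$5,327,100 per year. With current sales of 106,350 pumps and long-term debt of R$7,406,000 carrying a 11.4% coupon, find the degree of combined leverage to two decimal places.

Contribution at this volume is 106,350 × R$64.49 = R$6,858,511.50.
Operating income = contribution − fixed costs = R$6,858,511.50 − R$5,327,100 = R$1,531,411.50. Interest = R$844,284.00.
DOL = R$6,858,511.50 ÷ R$1,531,411.50 = 4.4786; DFL = R$1,531,411.50 ÷ R$687,127.50 = 2.2287.
Combined leverage = 4.4786 × 2.2287 = 9.9815.

9.98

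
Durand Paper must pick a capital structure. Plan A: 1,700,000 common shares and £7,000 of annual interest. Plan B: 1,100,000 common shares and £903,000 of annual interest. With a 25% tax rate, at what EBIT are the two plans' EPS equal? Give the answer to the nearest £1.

£2,545,667

At indifference, (EBIT − 7,000)(1 − t)/1,700,000 = (EBIT − 903,000)(1 − t)/1,100,000.
The (1 − t) factor cancels: (EBIT − 7,000) × 1,100,000 = (EBIT − 903,000) × 1,700,000.
EBIT × (1,700,000 − 1,100,000) = 903,000 × 1,700,000 − 7,000 × 1,100,000 = 1,527,400,000,000, so EBIT = 1,527,400,000,000 ÷ 600,000 = 2,545,666.67.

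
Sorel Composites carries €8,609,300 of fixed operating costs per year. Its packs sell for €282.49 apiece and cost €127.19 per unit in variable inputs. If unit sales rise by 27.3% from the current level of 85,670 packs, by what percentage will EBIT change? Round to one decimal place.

+77.4%

Contribution at this volume is 85,670 × €155.30 = €13,304,551.00.
EBIT = €13,304,551.00 − €8,609,300 = €4,695,251.00.
Degree of operating leverage = €13,304,551.00 / €4,695,251.00 = 2.8336.
So EBIT moves 2.8336 × (+27.3%) = +77.4%.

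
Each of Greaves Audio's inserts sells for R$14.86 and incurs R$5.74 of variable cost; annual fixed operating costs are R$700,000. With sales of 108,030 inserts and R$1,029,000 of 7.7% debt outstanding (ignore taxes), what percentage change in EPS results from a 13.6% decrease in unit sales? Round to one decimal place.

-65.0%

At 108,030 units, contribution = 108,030 × R$9.12 = R$985,233.60.
Subtracting fixed costs: EBIT = R$985,233.60 − R$700,000 = R$285,233.60.
After interest of R$79,233.00, pre-tax earnings = R$206,000.60.
Degree of combined leverage = contribution ÷ (EBIT − I) = R$985,233.60 ÷ R$206,000.60 = 4.7827.
%ΔEPS = DCL × %ΔSales = 4.7827 × -13.6% = -65.0%.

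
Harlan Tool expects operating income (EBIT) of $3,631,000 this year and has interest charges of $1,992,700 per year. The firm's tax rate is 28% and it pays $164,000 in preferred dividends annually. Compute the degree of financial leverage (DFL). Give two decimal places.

Interest = $1,992,700.00.
Preferred dividends grossed up pre-tax: $164,000 / (1 − 0.28) = $227,777.78.
DFL = EBIT ÷ [EBIT − I − D_p/(1−t)] = $3,631,000 ÷ [$3,631,000 − $1,992,700.00 − $227,777.78] = $3,631,000 ÷ $1,410,522.22 = 2.5742.

2.57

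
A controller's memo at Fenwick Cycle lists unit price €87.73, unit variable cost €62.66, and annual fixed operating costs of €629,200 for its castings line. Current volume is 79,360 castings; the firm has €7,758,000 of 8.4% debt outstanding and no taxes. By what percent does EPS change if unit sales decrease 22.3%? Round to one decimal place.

-62.6%

Total contribution margin = 79,360 × €25.07 = €1,989,555.20.
Operating income = contribution − fixed costs = €1,989,555.20 − €629,200 = €1,360,355.20.
Interest = €651,672.00, so EBIT − I = €708,683.20.
Degree of combined leverage = contribution ÷ (EBIT − I) = €1,989,555.20 ÷ €708,683.20 = 2.8074.
EPS therefore changes by 2.8074 × (-22.3%) = -62.6%.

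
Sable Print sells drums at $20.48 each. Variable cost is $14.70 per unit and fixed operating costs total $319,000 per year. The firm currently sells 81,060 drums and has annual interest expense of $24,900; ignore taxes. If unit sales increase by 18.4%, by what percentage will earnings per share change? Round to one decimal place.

+69.2%

Contribution at this volume is 81,060 × $5.78 = $468,526.80.
Subtracting fixed costs: EBIT = $468,526.80 − $319,000 = $149,526.80.
Interest = $24,900.00, so EBIT − I = $124,626.80.
Degree of combined leverage = contribution ÷ (EBIT − I) = $468,526.80 ÷ $124,626.80 = 3.7594.
%ΔEPS = DCL × %ΔSales = 3.7594 × +18.4% = +69.2%.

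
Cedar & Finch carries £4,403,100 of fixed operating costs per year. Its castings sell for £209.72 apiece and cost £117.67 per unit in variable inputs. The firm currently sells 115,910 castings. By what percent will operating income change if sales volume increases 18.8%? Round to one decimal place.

Contribution at this volume is 115,910 × £92.05 = £10,669,515.50.
Operating income = contribution − fixed costs = £10,669,515.50 − £4,403,100 = £6,266,415.50.
So DOL = total CM / EBIT = £10,669,515.50 / £6,266,415.50 = 1.7027.
So EBIT moves 1.7027 × (+18.8%) = +32.0%.

+32.0%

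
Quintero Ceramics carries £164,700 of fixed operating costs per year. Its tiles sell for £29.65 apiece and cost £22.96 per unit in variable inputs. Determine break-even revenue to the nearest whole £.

CM per unit = £29.65 − £22.96 = £6.69; CM ratio = £6.69 / £29.65 = 0.2256.
Break-even sales = FC ÷ CM ratio = £164,700 × £29.65 / £6.69 = £729,948.

£729,948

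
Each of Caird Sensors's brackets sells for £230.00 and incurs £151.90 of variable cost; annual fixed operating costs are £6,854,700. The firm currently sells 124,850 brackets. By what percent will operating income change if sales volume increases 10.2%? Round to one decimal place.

Total contribution margin = 124,850 × £78.10 = £9,750,785.00.
EBIT = £9,750,785.00 − £6,854,700 = £2,896,085.00.
DOL = contribution ÷ EBIT = £9,750,785.00 ÷ £2,896,085.00 = 3.3669.
Operating income changes by 3.3669 × +10.2% = +34.3%.

+34.3%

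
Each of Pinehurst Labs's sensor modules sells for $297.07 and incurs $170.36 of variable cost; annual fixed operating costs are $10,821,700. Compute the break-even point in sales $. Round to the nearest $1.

Contribution margin per unit = $297.07 − $170.36 = $126.71, a CM ratio of $126.71 ÷ $297.07 = 0.4265.
Break-even revenue = fixed costs × price ÷ CM = $10,821,700 × $297.07 ÷ $126.71 = $25,371,339.

$25,371,339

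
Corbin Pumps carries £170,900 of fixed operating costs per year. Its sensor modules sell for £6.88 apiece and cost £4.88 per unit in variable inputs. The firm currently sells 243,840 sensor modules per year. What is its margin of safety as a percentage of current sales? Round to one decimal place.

65.0%

Each unit contributes £6.88 − £4.88 = £2.00. Break-even units = £170,900 ÷ £2.00 = 85,450.00; break-even revenue = 85,450.00 × £6.88 = £587,896.00.
Actual sales revenue = 243,840 × £6.88 = £1,677,619.20.
Margin of safety = (£1,677,619.20 − £587,896.00) ÷ £1,677,619.20 = 65.0%.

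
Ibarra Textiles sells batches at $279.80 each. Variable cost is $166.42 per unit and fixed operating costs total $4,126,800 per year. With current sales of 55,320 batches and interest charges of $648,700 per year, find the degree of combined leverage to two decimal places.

Contribution at this volume is 55,320 × $113.38 = $6,272,181.60.
Operating income = contribution − fixed costs = $6,272,181.60 − $4,126,800 = $2,145,381.60. Interest = $648,700.00.
DOL = $6,272,181.60 ÷ $2,145,381.60 = 2.9236; DFL = $2,145,381.60 ÷ $1,496,681.60 = 1.4334.
Combined leverage = 2.9236 × 1.4334 = 4.1907.

4.19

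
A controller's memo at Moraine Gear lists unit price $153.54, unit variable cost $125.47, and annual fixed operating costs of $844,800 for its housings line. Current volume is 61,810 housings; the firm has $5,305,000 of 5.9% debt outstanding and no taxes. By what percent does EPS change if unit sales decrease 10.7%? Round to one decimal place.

Contribution at this volume is 61,810 × $28.07 = $1,735,006.70.
Operating income = contribution − fixed costs = $1,735,006.70 − $844,800 = $890,206.70.
Interest = $312,995.00, so EBIT − I = $577,211.70.
DCL = total CM / (EBIT − I) = $1,735,006.70 / $577,211.70 = 3.0058.
%ΔEPS = DCL × %ΔSales = 3.0058 × -10.7% = -32.2%.

-32.2%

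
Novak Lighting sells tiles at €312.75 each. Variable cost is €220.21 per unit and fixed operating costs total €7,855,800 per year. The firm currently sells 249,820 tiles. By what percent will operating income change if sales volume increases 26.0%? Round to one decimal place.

+39.4%

At 249,820 units, contribution = 249,820 × €92.54 = €23,118,342.80.
EBIT = €23,118,342.80 − €7,855,800 = €15,262,542.80.
So DOL = total CM / EBIT = €23,118,342.80 / €15,262,542.80 = 1.5147.
%ΔEBIT = DOL × %ΔSales = 1.5147 × +26.0% = +39.4%.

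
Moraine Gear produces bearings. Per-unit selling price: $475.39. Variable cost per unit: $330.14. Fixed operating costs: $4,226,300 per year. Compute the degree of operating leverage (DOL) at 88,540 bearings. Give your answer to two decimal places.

At 88,540 units, contribution = 88,540 × $145.25 = $12,860,435.00.
EBIT = $12,860,435.00 − $4,226,300 = $8,634,135.00.
Degree of operating leverage = $12,860,435.00 / $8,634,135.00 = 1.4895.

1.49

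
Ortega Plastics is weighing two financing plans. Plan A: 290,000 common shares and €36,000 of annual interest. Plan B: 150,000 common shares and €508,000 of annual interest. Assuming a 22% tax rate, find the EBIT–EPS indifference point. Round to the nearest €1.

€1,013,714

Set EPS_A = EPS_B: (EBIT − €36,000)(1 − 0.22) ÷ 290,000 = (EBIT − €508,000)(1 − 0.22) ÷ 150,000.
Cancelling (1 − t) and cross-multiplying: 150,000·(EBIT − 36,000) = 290,000·(EBIT − 508,000).
Solving, EBIT = (508,000·290,000 − 36,000·150,000) / (290,000 − 150,000) = 141,920,000,000 / 140,000 = 1,013,714.29.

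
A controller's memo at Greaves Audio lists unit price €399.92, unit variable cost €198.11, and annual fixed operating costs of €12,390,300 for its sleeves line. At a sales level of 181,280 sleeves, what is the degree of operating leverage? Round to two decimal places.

At 181,280 units, contribution = 181,280 × €201.81 = €36,584,116.80.
Subtracting fixed costs: EBIT = €36,584,116.80 − €12,390,300 = €24,193,816.80.
So DOL = total CM / EBIT = €36,584,116.80 / €24,193,816.80 = 1.5121.

1.51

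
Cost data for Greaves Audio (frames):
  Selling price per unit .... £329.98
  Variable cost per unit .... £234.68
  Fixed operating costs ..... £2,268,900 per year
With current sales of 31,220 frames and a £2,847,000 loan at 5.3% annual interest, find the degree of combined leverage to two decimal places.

Total contribution margin = 31,220 × £95.30 = £2,975,266.00.
Operating income = contribution − fixed costs = £2,975,266.00 − £2,268,900 = £706,366.00. Interest = £150,891.00.
DOL = £2,975,266.00 ÷ £706,366.00 = 4.2121; DFL = £706,366.00 ÷ £555,475.00 = 1.2716.
Combined leverage = 4.2121 × 1.2716 = 5.3561.

5.36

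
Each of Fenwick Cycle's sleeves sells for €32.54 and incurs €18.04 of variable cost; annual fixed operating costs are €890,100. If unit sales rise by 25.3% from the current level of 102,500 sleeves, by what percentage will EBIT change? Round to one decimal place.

Contribution at this volume is 102,500 × €14.50 = €1,486,250.00.
Operating income = contribution − fixed costs = €1,486,250.00 − €890,100 = €596,150.00.
DOL = contribution ÷ EBIT = €1,486,250.00 ÷ €596,150.00 = 2.4931.
%ΔEBIT = DOL × %ΔSales = 2.4931 × +25.3% = +63.1%.

+63.1%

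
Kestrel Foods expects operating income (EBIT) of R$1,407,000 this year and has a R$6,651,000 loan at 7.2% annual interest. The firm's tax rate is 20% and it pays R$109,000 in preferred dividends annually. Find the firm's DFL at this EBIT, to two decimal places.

Annual interest charges come to R$478,872.00.
Pre-tax preferred-dividend burden = R$109,000 ÷ (1 − 0.20) = R$136,250.00.
DFL = EBIT ÷ [EBIT − I − D_p/(1−t)] = R$1,407,000 ÷ [R$1,407,000 − R$478,872.00 − R$136,250.00] = R$1,407,000 ÷ R$791,878.00 = 1.7768.

1.78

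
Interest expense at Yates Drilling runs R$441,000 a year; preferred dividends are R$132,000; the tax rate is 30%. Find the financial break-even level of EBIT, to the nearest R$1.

R$629,571

Grossing the preferred dividend up to pre-tax terms: R$132,000 / (1 − 0.30) = R$188,571.43.
EPS = 0 when EBIT covers interest plus the pre-tax preferred burden: R$441,000 + R$188,571.43 = R$629,571.43.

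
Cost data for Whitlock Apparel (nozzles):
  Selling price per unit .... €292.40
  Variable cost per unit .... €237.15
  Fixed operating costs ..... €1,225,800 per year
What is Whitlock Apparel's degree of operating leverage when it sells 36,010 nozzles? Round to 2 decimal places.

At 36,010 units, contribution = 36,010 × €55.25 = €1,989,552.50.
EBIT = €1,989,552.50 − €1,225,800 = €763,752.50.
So DOL = total CM / EBIT = €1,989,552.50 / €763,752.50 = 2.6050.

2.60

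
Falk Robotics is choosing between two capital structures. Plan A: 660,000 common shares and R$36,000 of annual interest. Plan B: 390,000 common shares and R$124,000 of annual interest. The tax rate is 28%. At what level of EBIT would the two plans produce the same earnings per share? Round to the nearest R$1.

R$251,111

Set EPS_A = EPS_B: (EBIT − R$36,000)(1 − 0.28) ÷ 660,000 = (EBIT − R$124,000)(1 − 0.28) ÷ 390,000.
The (1 − t) factor cancels: (EBIT − 36,000) × 390,000 = (EBIT − 124,000) × 660,000.
Solving, EBIT = (124,000·660,000 − 36,000·390,000) / (660,000 − 390,000) = 67,800,000,000 / 270,000 = 251,111.11.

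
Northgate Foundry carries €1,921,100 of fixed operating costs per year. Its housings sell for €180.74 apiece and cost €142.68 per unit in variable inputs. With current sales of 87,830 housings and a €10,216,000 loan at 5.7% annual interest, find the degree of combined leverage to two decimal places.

At 87,830 units, contribution = 87,830 × €38.06 = €3,342,809.80.
Subtracting fixed costs: EBIT = €3,342,809.80 − €1,921,100 = €1,421,709.80. Interest = €582,312.00, so EBIT − I = €839,397.80.
Degree of total leverage = total CM / (EBIT − interest) = €3,342,809.80 / €839,397.80 = 3.9824.

3.98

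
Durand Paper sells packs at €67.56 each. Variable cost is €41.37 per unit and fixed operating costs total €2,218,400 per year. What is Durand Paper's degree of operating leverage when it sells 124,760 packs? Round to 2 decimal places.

Contribution at this volume is 124,760 × €26.19 = €3,267,464.40.
Subtracting fixed costs: EBIT = €3,267,464.40 − €2,218,400 = €1,049,064.40.
DOL = contribution ÷ EBIT = €3,267,464.40 ÷ €1,049,064.40 = 3.1146.

3.11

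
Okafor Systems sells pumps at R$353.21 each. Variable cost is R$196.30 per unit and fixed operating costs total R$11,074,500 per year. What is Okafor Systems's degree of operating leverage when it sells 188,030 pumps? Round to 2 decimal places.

Total contribution margin = 188,030 × R$156.91 = R$29,503,787.30.
EBIT = R$29,503,787.30 − R$11,074,500 = R$18,429,287.30.
Degree of operating leverage = R$29,503,787.30 / R$18,429,287.30 = 1.6009.

1.60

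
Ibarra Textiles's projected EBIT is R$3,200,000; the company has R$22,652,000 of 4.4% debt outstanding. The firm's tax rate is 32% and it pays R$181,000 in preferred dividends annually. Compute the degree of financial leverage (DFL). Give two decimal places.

1.65

Interest = R$996,688.00.
Pre-tax preferred-dividend burden = R$181,000 ÷ (1 − 0.32) = R$266,176.47.
DFL = EBIT ÷ [EBIT − I − D_p/(1−t)] = R$3,200,000 ÷ [R$3,200,000 − R$996,688.00 − R$266,176.47] = R$3,200,000 ÷ R$1,937,135.53 = 1.6519.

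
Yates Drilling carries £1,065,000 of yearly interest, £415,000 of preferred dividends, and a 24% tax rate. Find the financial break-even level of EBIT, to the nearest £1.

£1,611,053

Preferred dividends are paid after tax, so their pre-tax equivalent is £415,000 ÷ (1 − 0.24) = £546,052.63.
Financial break-even EBIT = interest + D_p ÷ (1 − t) = £1,065,000 + £546,052.63 = £1,611,052.63.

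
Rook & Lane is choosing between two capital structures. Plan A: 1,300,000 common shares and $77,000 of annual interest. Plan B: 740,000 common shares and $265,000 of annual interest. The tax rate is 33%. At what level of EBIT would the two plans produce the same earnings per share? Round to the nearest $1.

$513,429

At indifference, (EBIT − 77,000)(1 − t)/1,300,000 = (EBIT − 265,000)(1 − t)/740,000.
Cancelling (1 − t) and cross-multiplying: 740,000·(EBIT − 77,000) = 1,300,000·(EBIT − 265,000).
Solving, EBIT = (265,000·1,300,000 − 77,000·740,000) / (1,300,000 − 740,000) = 287,520,000,000 / 560,000 = 513,428.57.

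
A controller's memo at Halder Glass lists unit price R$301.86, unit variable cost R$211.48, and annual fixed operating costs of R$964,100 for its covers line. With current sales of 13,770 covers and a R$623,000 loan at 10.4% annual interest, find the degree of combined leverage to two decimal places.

5.77

At 13,770 units, contribution = 13,770 × R$90.38 = R$1,244,532.60.
EBIT = R$1,244,532.60 − R$964,100 = R$280,432.60. Interest = R$64,792.00.
DOL = R$1,244,532.60 ÷ R$280,432.60 = 4.4379; DFL = R$280,432.60 ÷ R$215,640.60 = 1.3005.
DCL = DOL × DFL = 4.4379 × 1.3005 = 5.7715.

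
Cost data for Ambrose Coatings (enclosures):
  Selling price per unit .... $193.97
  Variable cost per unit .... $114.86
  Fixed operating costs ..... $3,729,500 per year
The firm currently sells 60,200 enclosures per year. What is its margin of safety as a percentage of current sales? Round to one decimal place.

Unit CM = price − variable cost = $193.97 − $114.86 = $79.11. Break-even units = $3,729,500 ÷ $79.11 = 47,143.22; break-even revenue = 47,143.22 × $193.97 = $9,144,370.05.
Current sales = 60,200 × $193.97 = $11,676,994.00.
Margin of safety = ($11,676,994.00 − $9,144,370.05) ÷ $11,676,994.00 = 21.7%.

21.7%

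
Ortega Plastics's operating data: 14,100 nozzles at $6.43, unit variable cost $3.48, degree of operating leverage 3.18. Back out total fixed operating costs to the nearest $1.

$28,515

Total contribution margin = 14,100 × $2.95 = $41,595.00.
DOL = contribution / EBIT, so EBIT = $41,595.00 / 3.18 = $13,080.19.
Fixed costs = CM − EBIT = $41,595.00 − $13,080.19 = $28,515.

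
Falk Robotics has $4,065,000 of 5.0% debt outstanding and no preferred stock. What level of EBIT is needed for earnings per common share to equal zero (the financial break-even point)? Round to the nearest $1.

Annual interest = 5.0% × $4,065,000 = $203,250.00.
Without preferred stock the financial break-even is simply EBIT = interest = $203,250.00.

$203,250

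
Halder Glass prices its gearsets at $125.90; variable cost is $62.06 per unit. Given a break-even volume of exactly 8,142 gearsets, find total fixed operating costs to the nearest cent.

Contribution margin per unit = $125.90 − $62.06 = $63.84.
Since BE = FC / CM, FC = 8,142 × $63.84 = $519,785.28.

$519,785.28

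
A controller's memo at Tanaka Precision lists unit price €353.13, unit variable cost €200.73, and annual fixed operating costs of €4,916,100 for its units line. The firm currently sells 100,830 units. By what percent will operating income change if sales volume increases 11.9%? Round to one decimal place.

Total contribution margin = 100,830 × €152.40 = €15,366,492.00.
Operating income = contribution − fixed costs = €15,366,492.00 − €4,916,100 = €10,450,392.00.
Degree of operating leverage = €15,366,492.00 / €10,450,392.00 = 1.4704.
So EBIT moves 1.4704 × (+11.9%) = +17.5%.

+17.5%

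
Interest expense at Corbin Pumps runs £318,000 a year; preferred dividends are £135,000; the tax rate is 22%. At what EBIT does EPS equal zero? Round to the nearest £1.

£491,077

Preferred dividends are paid after tax, so their pre-tax equivalent is £135,000 ÷ (1 − 0.22) = £173,076.92.
Financial break-even EBIT = interest + D_p ÷ (1 − t) = £318,000 + £173,076.92 = £491,076.92.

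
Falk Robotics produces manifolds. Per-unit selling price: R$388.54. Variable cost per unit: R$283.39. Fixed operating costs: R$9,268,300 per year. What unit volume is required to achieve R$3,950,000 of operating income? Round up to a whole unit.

Contribution margin per unit = R$388.54 − R$283.39 = R$105.15.
Required volume = (fixed costs + target profit) ÷ CM = (R$9,268,300 + R$3,950,000) ÷ R$105.15 = 125,708.99, so 125,709 manifolds.

125,709 manifolds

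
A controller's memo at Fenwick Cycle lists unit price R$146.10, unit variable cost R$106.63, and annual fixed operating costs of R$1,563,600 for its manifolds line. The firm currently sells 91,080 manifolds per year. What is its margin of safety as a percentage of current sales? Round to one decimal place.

56.5%

Each unit contributes R$146.10 − R$106.63 = R$39.47. Break-even units = R$1,563,600 ÷ R$39.47 = 39,614.90; break-even revenue = 39,614.90 × R$146.10 = R$5,787,736.51.
Current sales = 91,080 × R$146.10 = R$13,306,788.00.
Margin of safety = (R$13,306,788.00 − R$5,787,736.51) ÷ R$13,306,788.00 = 56.5%.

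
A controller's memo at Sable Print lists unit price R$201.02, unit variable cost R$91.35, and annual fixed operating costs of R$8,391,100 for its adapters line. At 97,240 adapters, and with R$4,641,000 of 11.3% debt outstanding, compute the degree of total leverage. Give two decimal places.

6.10

At 97,240 units, contribution = 97,240 × R$109.67 = R$10,664,310.80.
Subtracting fixed costs: EBIT = R$10,664,310.80 − R$8,391,100 = R$2,273,210.80. Interest = R$524,433.00, so EBIT − I = R$1,748,777.80.
Degree of total leverage = total CM / (EBIT − interest) = R$10,664,310.80 / R$1,748,777.80 = 6.0982.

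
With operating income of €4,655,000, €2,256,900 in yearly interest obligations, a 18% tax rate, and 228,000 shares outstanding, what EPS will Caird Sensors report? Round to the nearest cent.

€8.62

Interest = €2,256,900.00, so EBT = €4,655,000 − €2,256,900.00 = €2,398,100.00.
After tax at 18%: net income = €2,398,100.00 × 0.82 = €1,966,442.00.
EPS = €1,966,442.00 ÷ 228,000 = €8.62.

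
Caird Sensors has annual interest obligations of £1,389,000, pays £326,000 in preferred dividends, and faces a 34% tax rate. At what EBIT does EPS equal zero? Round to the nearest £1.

Grossing the preferred dividend up to pre-tax terms: £326,000 / (1 − 0.34) = £493,939.39.
Financial break-even EBIT = interest + D_p ÷ (1 − t) = £1,389,000 + £493,939.39 = £1,882,939.39.

£1,882,939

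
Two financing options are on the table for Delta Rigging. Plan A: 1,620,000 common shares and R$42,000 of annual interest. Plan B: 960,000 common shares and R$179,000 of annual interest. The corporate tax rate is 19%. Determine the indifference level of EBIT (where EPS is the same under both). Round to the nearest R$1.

Set EPS_A = EPS_B: (EBIT − R$42,000)(1 − 0.19) ÷ 1,620,000 = (EBIT − R$179,000)(1 − 0.19) ÷ 960,000.
Cancelling (1 − t) and cross-multiplying: 960,000·(EBIT − 42,000) = 1,620,000·(EBIT − 179,000).
Solving, EBIT = (179,000·1,620,000 − 42,000·960,000) / (1,620,000 − 960,000) = 249,660,000,000 / 660,000 = 378,272.73.

R$378,273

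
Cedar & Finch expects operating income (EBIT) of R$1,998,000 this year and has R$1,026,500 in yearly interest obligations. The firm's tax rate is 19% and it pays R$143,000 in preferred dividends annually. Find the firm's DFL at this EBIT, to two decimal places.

2.51

Interest = R$1,026,500.00.
Pre-tax preferred-dividend burden = R$143,000 ÷ (1 − 0.19) = R$176,543.21.
DFL = EBIT ÷ [EBIT − I − D_p/(1−t)] = R$1,998,000 ÷ [R$1,998,000 − R$1,026,500.00 − R$176,543.21] = R$1,998,000 ÷ R$794,956.79 = 2.5133.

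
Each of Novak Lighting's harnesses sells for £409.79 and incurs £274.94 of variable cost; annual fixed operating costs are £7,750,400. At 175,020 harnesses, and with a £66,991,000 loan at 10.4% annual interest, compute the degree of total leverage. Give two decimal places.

At 175,020 units, contribution = 175,020 × £134.85 = £23,601,447.00.
Subtracting fixed costs: EBIT = £23,601,447.00 − £7,750,400 = £15,851,047.00. Interest = £6,967,064.00, so EBIT − I = £8,883,983.00.
DCL = contribution ÷ (EBIT − I) = £23,601,447.00 ÷ £8,883,983.00 = 2.6566.

2.66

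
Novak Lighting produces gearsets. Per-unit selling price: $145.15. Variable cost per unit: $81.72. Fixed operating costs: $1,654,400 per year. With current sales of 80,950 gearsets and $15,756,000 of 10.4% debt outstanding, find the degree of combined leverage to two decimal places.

At 80,950 units, contribution = 80,950 × $63.43 = $5,134,658.50.
Operating income = contribution − fixed costs = $5,134,658.50 − $1,654,400 = $3,480,258.50. Interest = $1,638,624.00, so EBIT − I = $1,841,634.50.
DCL = contribution ÷ (EBIT − I) = $5,134,658.50 ÷ $1,841,634.50 = 2.7881.

2.79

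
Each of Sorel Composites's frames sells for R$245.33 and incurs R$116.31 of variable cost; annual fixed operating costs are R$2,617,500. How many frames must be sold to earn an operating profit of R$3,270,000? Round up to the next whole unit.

Unit CM = price − variable cost = R$245.33 − R$116.31 = R$129.02.
Units = (FC + target) / CM = (R$2,617,500 + R$3,270,000) / R$129.02 = 45,632.46, so 45,633 frames.

45,633 frames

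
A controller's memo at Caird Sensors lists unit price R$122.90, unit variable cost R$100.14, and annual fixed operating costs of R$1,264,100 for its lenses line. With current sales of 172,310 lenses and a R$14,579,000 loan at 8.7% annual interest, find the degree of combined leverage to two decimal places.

Total contribution margin = 172,310 × R$22.76 = R$3,921,775.60.
Subtracting fixed costs: EBIT = R$3,921,775.60 − R$1,264,100 = R$2,657,675.60. Interest = R$1,268,373.00, so EBIT − I = R$1,389,302.60.
DCL = contribution ÷ (EBIT − I) = R$3,921,775.60 ÷ R$1,389,302.60 = 2.8228.

2.82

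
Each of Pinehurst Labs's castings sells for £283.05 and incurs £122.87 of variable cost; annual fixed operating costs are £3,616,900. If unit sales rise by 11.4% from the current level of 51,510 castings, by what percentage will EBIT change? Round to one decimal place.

Total contribution margin = 51,510 × £160.18 = £8,250,871.80.
EBIT = £8,250,871.80 − £3,616,900 = £4,633,971.80.
So DOL = total CM / EBIT = £8,250,871.80 / £4,633,971.80 = 1.7805.
Operating income changes by 1.7805 × +11.4% = +20.3%.

+20.3%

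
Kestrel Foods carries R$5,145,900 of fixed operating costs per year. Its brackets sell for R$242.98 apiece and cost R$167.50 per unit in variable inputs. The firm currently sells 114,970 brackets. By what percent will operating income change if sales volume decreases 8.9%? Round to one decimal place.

-21.9%

Total contribution margin = 114,970 × R$75.48 = R$8,677,935.60.
Operating income = contribution − fixed costs = R$8,677,935.60 − R$5,145,900 = R$3,532,035.60.
DOL = contribution ÷ EBIT = R$8,677,935.60 ÷ R$3,532,035.60 = 2.4569.
Operating income changes by 2.4569 × -8.9% = -21.9%.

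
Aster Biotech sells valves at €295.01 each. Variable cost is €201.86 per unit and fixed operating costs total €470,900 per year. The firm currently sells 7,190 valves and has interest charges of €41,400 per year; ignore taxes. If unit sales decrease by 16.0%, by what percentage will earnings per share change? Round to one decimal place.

-68.1%

Contribution at this volume is 7,190 × €93.15 = €669,748.50.
EBIT = €669,748.50 − €470,900 = €198,848.50.
After interest of €41,400.00, pre-tax earnings = €157,448.50.
Degree of combined leverage = contribution ÷ (EBIT − I) = €669,748.50 ÷ €157,448.50 = 4.2538.
%ΔEPS = DCL × %ΔSales = 4.2538 × -16.0% = -68.1%.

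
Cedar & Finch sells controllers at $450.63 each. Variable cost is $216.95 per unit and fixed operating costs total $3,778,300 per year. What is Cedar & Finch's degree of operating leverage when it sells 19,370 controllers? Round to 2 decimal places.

6.05

Contribution at this volume is 19,370 × $233.68 = $4,526,381.60.
Operating income = contribution − fixed costs = $4,526,381.60 − $3,778,300 = $748,081.60.
So DOL = total CM / EBIT = $4,526,381.60 / $748,081.60 = 6.0507.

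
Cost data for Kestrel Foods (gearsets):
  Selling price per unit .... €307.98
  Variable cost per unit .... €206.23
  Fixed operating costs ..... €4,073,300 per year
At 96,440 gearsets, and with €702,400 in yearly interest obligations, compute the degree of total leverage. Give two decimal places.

Total contribution margin = 96,440 × €101.75 = €9,812,770.00.
Operating income = contribution − fixed costs = €9,812,770.00 − €4,073,300 = €5,739,470.00. Interest = €702,400.00, so EBIT − I = €5,037,070.00.
Degree of total leverage = total CM / (EBIT − interest) = €9,812,770.00 / €5,037,070.00 = 1.9481.

1.95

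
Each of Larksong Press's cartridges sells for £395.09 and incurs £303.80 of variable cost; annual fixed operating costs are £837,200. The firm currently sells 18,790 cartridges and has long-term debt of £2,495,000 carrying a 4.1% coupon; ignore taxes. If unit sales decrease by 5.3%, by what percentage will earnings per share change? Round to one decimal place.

At 18,790 units, contribution = 18,790 × £91.29 = £1,715,339.10.
Operating income = contribution − fixed costs = £1,715,339.10 − £837,200 = £878,139.10.
After interest of £102,295.00, pre-tax earnings = £775,844.10.
DCL = total CM / (EBIT − I) = £1,715,339.10 / £775,844.10 = 2.2109.
%ΔEPS = DCL × %ΔSales = 2.2109 × -5.3% = -11.7%.

-11.7%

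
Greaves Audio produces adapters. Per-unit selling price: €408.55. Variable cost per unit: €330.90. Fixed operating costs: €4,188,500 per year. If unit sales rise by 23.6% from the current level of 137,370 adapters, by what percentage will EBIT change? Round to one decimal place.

Contribution at this volume is 137,370 × €77.65 = €10,666,780.50.
EBIT = €10,666,780.50 − €4,188,500 = €6,478,280.50.
Degree of operating leverage = €10,666,780.50 / €6,478,280.50 = 1.6465.
%ΔEBIT = DOL × %ΔSales = 1.6465 × +23.6% = +38.9%.

+38.9%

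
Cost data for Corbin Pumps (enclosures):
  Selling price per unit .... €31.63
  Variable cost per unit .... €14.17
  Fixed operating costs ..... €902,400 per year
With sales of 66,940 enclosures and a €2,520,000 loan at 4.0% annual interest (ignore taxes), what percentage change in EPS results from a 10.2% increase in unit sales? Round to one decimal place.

Contribution at this volume is 66,940 × €17.46 = €1,168,772.40.
Subtracting fixed costs: EBIT = €1,168,772.40 − €902,400 = €266,372.40.
Interest = €100,800.00, so EBIT − I = €165,572.40.
Degree of combined leverage = contribution ÷ (EBIT − I) = €1,168,772.40 ÷ €165,572.40 = 7.0590.
%ΔEPS = DCL × %ΔSales = 7.0590 × +10.2% = +72.0%.

+72.0%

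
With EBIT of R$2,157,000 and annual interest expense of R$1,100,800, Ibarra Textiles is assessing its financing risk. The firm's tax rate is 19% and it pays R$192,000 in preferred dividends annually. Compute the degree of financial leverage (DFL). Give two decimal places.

2.63

Interest = R$1,100,800.00.
Preferred dividends grossed up pre-tax: R$192,000 / (1 − 0.19) = R$237,037.04.
DFL = EBIT ÷ [EBIT − I − D_p/(1−t)] = R$2,157,000 ÷ [R$2,157,000 − R$1,100,800.00 − R$237,037.04] = R$2,157,000 ÷ R$819,162.96 = 2.6332.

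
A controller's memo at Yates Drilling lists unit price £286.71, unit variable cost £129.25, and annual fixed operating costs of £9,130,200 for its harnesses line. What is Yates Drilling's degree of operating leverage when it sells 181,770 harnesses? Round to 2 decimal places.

1.47

Contribution at this volume is 181,770 × £157.46 = £28,621,504.20.
Subtracting fixed costs: EBIT = £28,621,504.20 − £9,130,200 = £19,491,304.20.
DOL = contribution ÷ EBIT = £28,621,504.20 ÷ £19,491,304.20 = 1.4684.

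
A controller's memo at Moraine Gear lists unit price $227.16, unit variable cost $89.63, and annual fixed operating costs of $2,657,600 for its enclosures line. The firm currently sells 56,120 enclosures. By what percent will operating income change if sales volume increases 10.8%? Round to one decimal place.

At 56,120 units, contribution = 56,120 × $137.53 = $7,718,183.60.
Subtracting fixed costs: EBIT = $7,718,183.60 − $2,657,600 = $5,060,583.60.
Degree of operating leverage = $7,718,183.60 / $5,060,583.60 = 1.5252.
%ΔEBIT = DOL × %ΔSales = 1.5252 × +10.8% = +16.5%.

+16.5%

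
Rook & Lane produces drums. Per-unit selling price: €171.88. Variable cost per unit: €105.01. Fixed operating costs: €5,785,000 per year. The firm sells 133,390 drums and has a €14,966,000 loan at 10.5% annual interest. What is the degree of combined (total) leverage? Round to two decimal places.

Total contribution margin = 133,390 × €66.87 = €8,919,789.30.
Subtracting fixed costs: EBIT = €8,919,789.30 − €5,785,000 = €3,134,789.30. Interest = €1,571,430.00.
DOL = €8,919,789.30 ÷ €3,134,789.30 = 2.8454; DFL = €3,134,789.30 ÷ €1,563,359.30 = 2.0052.
Combined leverage = 2.8454 × 2.0052 = 5.7056.

5.71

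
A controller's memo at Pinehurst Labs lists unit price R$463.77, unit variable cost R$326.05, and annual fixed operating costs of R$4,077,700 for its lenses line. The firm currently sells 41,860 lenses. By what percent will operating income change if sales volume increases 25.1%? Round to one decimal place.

Total contribution margin = 41,860 × R$137.72 = R$5,764,959.20.
Subtracting fixed costs: EBIT = R$5,764,959.20 − R$4,077,700 = R$1,687,259.20.
So DOL = total CM / EBIT = R$5,764,959.20 / R$1,687,259.20 = 3.4168.
%ΔEBIT = DOL × %ΔSales = 3.4168 × +25.1% = +85.8%.

+85.8%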